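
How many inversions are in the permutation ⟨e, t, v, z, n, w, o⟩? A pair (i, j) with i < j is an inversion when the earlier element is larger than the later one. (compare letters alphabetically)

Inversions: 8

Count, for each position, how many later elements it exceeds:
e → none → 0
t → n, o → 2
v → n, o → 2
z → n, w, o → 3
n → none → 0
w → o → 1
o → none → 0
Sum: 0 + 2 + 2 + 3 + 0 + 1 + 0 = 8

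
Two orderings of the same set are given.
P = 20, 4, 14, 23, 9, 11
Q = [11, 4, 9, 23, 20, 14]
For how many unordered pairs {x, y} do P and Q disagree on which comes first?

11

Assign each item its position (1..6) in the first ordering, then rewrite the second ordering as that position sequence:
positions: 20→1, 4→2, 14→3, 23→4, 9→5, 11→6
second ordering as positions: [6, 2, 5, 4, 1, 3]
Discordant pairs = inversions in this position sequence.
6: 2, 5, 4, 1, 3 → 5
2: 1 → 1
5: 4, 1, 3 → 3
4: 1, 3 → 2
1: 0
3: 0
Total: 5 + 1 + 3 + 2 + 0 + 0 = 11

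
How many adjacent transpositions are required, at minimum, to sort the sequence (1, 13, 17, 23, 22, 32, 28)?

2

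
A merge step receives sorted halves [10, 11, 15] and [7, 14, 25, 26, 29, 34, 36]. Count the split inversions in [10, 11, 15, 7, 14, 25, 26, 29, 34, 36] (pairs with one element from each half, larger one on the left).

Count, for every r in R, how many entries of L exceed r:
r = 7: 10, 11, 15 → 3
r = 14: 15 → 1
r = 25: none → 0
r = 26: none → 0
r = 29: none → 0
r = 34: none → 0
r = 36: none → 0
Cross-inversions: 3 + 1 + 0 + 0 + 0 + 0 + 0 = 4

4 cross-inversions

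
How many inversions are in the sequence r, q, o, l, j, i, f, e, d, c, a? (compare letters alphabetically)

Element-by-element contributions:
r: 10
q: 9
o: 8
l: 7
j: 6
i: 5
f: 4
e: 3
d: 2
c: 1
a: 0
Sum: 10 + 9 + 8 + 7 + 6 + 5 + 4 + 3 + 2 + 1 + 0 = 55

55 inversions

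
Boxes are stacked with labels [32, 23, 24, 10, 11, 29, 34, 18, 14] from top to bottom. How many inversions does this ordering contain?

Element-by-element contributions:
32 → 23, 24, 10, 11, 29, 18, 14 → 7
23 → 10, 11, 18, 14 → 4
24 → 10, 11, 18, 14 → 4
10 → none → 0
11 → none → 0
29 → 18, 14 → 2
34 → 18, 14 → 2
18 → 14 → 1
14 → none → 0
Sum: 7 + 4 + 4 + 0 + 0 + 2 + 2 + 1 + 0 = 20

20 out-of-order pairs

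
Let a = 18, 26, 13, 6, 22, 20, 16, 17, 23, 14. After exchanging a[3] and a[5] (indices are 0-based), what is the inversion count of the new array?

Positions 3 and 5 hold 6 and 20; after swapping, the array is [18, 26, 13, 20, 22, 6, 16, 17, 23, 14].
Element-by-element contributions:
18 → 13, 6, 16, 17, 14 → 5
26 → 13, 20, 22, 6, 16, 17, 23, 14 → 8
13 → 6 → 1
20 → 6, 16, 17, 14 → 4
22 → 6, 16, 17, 14 → 4
6 → none → 0
16 → 14 → 1
17 → 14 → 1
23 → 14 → 1
14 → none → 0
Sum: 5 + 8 + 1 + 4 + 4 + 0 + 1 + 1 + 1 + 0 = 25

25 inversions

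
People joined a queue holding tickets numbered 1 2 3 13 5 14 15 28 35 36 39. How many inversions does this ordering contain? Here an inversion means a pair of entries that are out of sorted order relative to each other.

There is 1 inversion.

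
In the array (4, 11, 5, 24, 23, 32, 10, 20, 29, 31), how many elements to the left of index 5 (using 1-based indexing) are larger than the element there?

1

The element at index 5 is 23.
Elements before it: 4, 11, 5, 24
Those larger than 23: 24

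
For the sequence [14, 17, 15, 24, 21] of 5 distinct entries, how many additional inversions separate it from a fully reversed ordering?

8 inversions short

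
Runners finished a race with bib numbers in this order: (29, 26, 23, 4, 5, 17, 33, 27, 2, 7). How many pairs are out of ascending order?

28

Count, for each position, how many later elements it exceeds:
29: 8
26: 6
23: 5
4: 1
5: 1
17: 2
33: 3
27: 2
2: 0
7: 0
Sum: 8 + 6 + 5 + 1 + 1 + 2 + 3 + 2 + 0 + 0 = 28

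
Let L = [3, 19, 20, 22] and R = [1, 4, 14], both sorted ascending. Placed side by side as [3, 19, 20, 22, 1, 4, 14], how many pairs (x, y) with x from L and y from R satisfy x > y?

10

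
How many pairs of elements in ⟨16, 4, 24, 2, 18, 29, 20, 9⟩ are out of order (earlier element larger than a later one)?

For each element, count later entries that are smaller:
16: 3
4: 1
24: 4
2: 0
18: 1
29: 2
20: 1
9: 0
Sum: 3 + 1 + 4 + 0 + 1 + 2 + 1 + 0 = 12

Inversions: 12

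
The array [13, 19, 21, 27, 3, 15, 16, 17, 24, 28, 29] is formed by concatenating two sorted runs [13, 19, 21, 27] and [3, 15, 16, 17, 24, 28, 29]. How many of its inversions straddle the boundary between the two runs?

14

Count, for every r in R, how many entries of L exceed r:
r = 3: 13, 19, 21, 27 → 4
r = 15: 19, 21, 27 → 3
r = 16: 19, 21, 27 → 3
r = 17: 19, 21, 27 → 3
r = 24: 27 → 1
r = 28: none → 0
r = 29: none → 0
Cross-inversions: 4 + 3 + 3 + 3 + 1 + 0 + 0 = 14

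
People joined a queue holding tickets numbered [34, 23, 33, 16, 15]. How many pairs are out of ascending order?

Sweep left to right; for each value list the smaller values that follow it:
34: 4
23: 2
33: 2
16: 1
15: 0
Sum: 4 + 2 + 2 + 1 + 0 = 9

9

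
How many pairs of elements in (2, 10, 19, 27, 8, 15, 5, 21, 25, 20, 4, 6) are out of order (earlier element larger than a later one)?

32 out-of-order pairs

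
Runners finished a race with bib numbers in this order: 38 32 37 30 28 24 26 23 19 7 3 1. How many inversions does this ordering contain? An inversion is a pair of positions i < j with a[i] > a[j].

64 inversions

Sweep left to right; for each value list the smaller values that follow it:
38: 11
32: 9
37: 9
30: 8
28: 7
24: 5
26: 5
23: 4
19: 3
7: 2
3: 1
1: 0
Sum: 11 + 9 + 9 + 8 + 7 + 5 + 5 + 4 + 3 + 2 + 1 + 0 = 64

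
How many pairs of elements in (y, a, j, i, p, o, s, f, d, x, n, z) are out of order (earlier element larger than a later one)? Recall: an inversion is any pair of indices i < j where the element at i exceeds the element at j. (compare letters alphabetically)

27 inversions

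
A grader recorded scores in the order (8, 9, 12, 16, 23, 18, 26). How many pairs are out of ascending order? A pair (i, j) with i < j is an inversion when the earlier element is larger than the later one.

Out-of-order index pairs (1-indexed):
(5,6): 23 > 18
That's 1 pair.

1 inversion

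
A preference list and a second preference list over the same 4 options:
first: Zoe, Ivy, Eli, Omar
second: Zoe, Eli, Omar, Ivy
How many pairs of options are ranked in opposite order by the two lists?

Pairs: 2

Assign each item its position (1..4) in the first ordering, then rewrite the second ordering as that position sequence:
positions: Zoe→1, Ivy→2, Eli→3, Omar→4
second ordering as positions: [1, 3, 4, 2]
Discordant pairs = inversions in this position sequence.
1: 0
3: 2 → 1
4: 2 → 1
2: 0
Total: 0 + 1 + 1 + 0 = 2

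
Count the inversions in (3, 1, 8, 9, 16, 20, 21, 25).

There is 1 inversion.

For each element, count later entries that are smaller:
3 → 1 → 1
1 → none → 0
8 → none → 0
9 → none → 0
16 → none → 0
20 → none → 0
21 → none → 0
25 → none → 0
Sum: 1 + 0 + 0 + 0 + 0 + 0 + 0 + 0 = 1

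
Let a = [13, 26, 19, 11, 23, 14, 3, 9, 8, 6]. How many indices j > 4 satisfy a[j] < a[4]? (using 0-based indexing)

5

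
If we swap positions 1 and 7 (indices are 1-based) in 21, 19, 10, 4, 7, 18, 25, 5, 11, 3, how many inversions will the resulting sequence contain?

31 inversions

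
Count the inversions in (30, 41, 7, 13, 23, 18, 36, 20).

Sweep left to right; for each value list the smaller values that follow it:
30: 5
41: 6
7: 0
13: 0
23: 2
18: 0
36: 1
20: 0
Sum: 5 + 6 + 0 + 0 + 2 + 0 + 1 + 0 = 14

14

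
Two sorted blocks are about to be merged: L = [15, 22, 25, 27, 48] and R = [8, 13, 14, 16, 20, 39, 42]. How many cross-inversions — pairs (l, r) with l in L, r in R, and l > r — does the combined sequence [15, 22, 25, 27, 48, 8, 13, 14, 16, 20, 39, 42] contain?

25

Take each right-half value and tally the left-half values above it:
r = 8: 15, 22, 25, 27, 48 → 5
r = 13: 15, 22, 25, 27, 48 → 5
r = 14: 15, 22, 25, 27, 48 → 5
r = 16: 22, 25, 27, 48 → 4
r = 20: 22, 25, 27, 48 → 4
r = 39: 48 → 1
r = 42: 48 → 1
Cross-inversions: 5 + 5 + 5 + 4 + 4 + 1 + 1 = 25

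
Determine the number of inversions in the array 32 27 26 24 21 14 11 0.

Count, for each position, how many later elements it exceeds:
32 → 27, 26, 24, 21, 14, 11, 0 → 7
27 → 26, 24, 21, 14, 11, 0 → 6
26 → 24, 21, 14, 11, 0 → 5
24 → 21, 14, 11, 0 → 4
21 → 14, 11, 0 → 3
14 → 11, 0 → 2
11 → 0 → 1
0 → none → 0
Sum: 7 + 6 + 5 + 4 + 3 + 2 + 1 + 0 = 28

28 out-of-order pairs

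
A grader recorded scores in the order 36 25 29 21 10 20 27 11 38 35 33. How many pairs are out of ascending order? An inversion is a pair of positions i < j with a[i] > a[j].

Count, for each position, how many later elements it exceeds:
36: 9
25: 4
29: 5
21: 3
10: 0
20: 1
27: 1
11: 0
38: 2
35: 1
33: 0
Sum: 9 + 4 + 5 + 3 + 0 + 1 + 1 + 0 + 2 + 1 + 0 = 26

26 inversions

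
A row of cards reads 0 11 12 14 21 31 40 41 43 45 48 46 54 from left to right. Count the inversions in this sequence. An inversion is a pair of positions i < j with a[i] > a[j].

1 out-of-order pair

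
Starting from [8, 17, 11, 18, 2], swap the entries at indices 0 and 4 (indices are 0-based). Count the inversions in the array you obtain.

4 inversions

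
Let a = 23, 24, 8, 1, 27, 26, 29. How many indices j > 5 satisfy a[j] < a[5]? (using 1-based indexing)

1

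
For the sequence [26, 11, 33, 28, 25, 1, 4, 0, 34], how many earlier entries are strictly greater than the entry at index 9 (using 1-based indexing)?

The element at index 9 is 34.
Elements before it: 26, 11, 33, 28, 25, 1, 4, 0
None of them are larger than 34.

0 such elements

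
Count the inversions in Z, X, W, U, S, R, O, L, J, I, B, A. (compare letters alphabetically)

66 out-of-order pairs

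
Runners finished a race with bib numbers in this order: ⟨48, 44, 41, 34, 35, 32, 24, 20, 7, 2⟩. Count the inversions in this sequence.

44

Element-by-element contributions:
48 → 44, 41, 34, 35, 32, 24, 20, 7, 2 → 9
44 → 41, 34, 35, 32, 24, 20, 7, 2 → 8
41 → 34, 35, 32, 24, 20, 7, 2 → 7
34 → 32, 24, 20, 7, 2 → 5
35 → 32, 24, 20, 7, 2 → 5
32 → 24, 20, 7, 2 → 4
24 → 20, 7, 2 → 3
20 → 7, 2 → 2
7 → 2 → 1
2 → none → 0
Sum: 9 + 8 + 7 + 5 + 5 + 4 + 3 + 2 + 1 + 0 = 44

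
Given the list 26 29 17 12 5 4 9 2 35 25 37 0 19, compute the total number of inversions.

44

Sweep left to right; for each value list the smaller values that follow it:
26 → 17, 12, 5, 4, 9, 2, 25, 0, 19 → 9
29 → 17, 12, 5, 4, 9, 2, 25, 0, 19 → 9
17 → 12, 5, 4, 9, 2, 0 → 6
12 → 5, 4, 9, 2, 0 → 5
5 → 4, 2, 0 → 3
4 → 2, 0 → 2
9 → 2, 0 → 2
2 → 0 → 1
35 → 25, 0, 19 → 3
25 → 0, 19 → 2
37 → 0, 19 → 2
0 → none → 0
19 → none → 0
Sum: 9 + 9 + 6 + 5 + 3 + 2 + 2 + 1 + 3 + 2 + 2 + 0 + 0 = 44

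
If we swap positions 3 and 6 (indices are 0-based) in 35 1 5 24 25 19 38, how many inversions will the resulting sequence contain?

Inversions: 10

Positions 3 and 6 hold 24 and 38; after swapping, the array is [35, 1, 5, 38, 25, 19, 24].
For each element, count later entries that are smaller:
35 → 1, 5, 25, 19, 24 → 5
1 → none → 0
5 → none → 0
38 → 25, 19, 24 → 3
25 → 19, 24 → 2
19 → none → 0
24 → none → 0
Sum: 5 + 0 + 0 + 3 + 2 + 0 + 0 = 10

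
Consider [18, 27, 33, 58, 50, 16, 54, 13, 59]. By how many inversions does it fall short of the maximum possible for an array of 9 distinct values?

Maximum inversions for 9 distinct elements is C(9, 2) = 9·8/2 = 36.
Current inversions — for each element, count later smaller elements:
18: 2
27: 2
33: 2
58: 4
50: 2
16: 1
54: 1
13: 0
59: 0
Current total: 2 + 2 + 2 + 4 + 2 + 1 + 1 + 0 + 0 = 14
Shortfall: 36 − 14 = 22

22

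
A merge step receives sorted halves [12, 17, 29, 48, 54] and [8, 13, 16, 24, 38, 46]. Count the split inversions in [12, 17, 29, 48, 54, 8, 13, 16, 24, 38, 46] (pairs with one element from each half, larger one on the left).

For each element r of the right run, count left-run elements greater than r:
r = 8: 12, 17, 29, 48, 54 → 5
r = 13: 17, 29, 48, 54 → 4
r = 16: 17, 29, 48, 54 → 4
r = 24: 29, 48, 54 → 3
r = 38: 48, 54 → 2
r = 46: 48, 54 → 2
Cross-inversions: 5 + 4 + 4 + 3 + 2 + 2 = 20

20 split inversions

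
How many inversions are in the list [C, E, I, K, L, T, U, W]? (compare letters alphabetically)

0 inversions

Element-by-element contributions:
C → none → 0
E → none → 0
I → none → 0
K → none → 0
L → none → 0
T → none → 0
U → none → 0
W → none → 0
Sum: 0 + 0 + 0 + 0 + 0 + 0 + 0 + 0 = 0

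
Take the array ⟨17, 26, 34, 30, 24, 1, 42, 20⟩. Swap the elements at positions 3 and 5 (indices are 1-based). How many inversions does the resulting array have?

11

Positions 3 and 5 hold 34 and 24; after swapping, the array is [17, 26, 24, 30, 34, 1, 42, 20].
Element-by-element contributions:
17 → 1 → 1
26 → 24, 1, 20 → 3
24 → 1, 20 → 2
30 → 1, 20 → 2
34 → 1, 20 → 2
1 → none → 0
42 → 20 → 1
20 → none → 0
Sum: 1 + 3 + 2 + 2 + 2 + 0 + 1 + 0 = 11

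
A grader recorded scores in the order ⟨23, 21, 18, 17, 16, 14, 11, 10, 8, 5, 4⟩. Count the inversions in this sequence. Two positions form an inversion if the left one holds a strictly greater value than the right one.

There are 55 inversions.

Sweep left to right; for each value list the smaller values that follow it:
23: 10
21: 9
18: 8
17: 7
16: 6
14: 5
11: 4
10: 3
8: 2
5: 1
4: 0
Sum: 10 + 9 + 8 + 7 + 6 + 5 + 4 + 3 + 2 + 1 + 0 = 55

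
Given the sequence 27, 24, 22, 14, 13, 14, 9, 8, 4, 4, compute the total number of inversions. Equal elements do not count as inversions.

Sweep left to right; for each value list the smaller values that follow it:
27 → 24, 22, 14, 13, 14, 9, 8, 4, 4 → 9
24 → 22, 14, 13, 14, 9, 8, 4, 4 → 8
22 → 14, 13, 14, 9, 8, 4, 4 → 7
14 → 13, 9, 8, 4, 4 → 5
13 → 9, 8, 4, 4 → 4
14 → 9, 8, 4, 4 → 4
9 → 8, 4, 4 → 3
8 → 4, 4 → 2
4 → none → 0
4 → none → 0
Sum: 9 + 8 + 7 + 5 + 4 + 4 + 3 + 2 + 0 + 0 = 42

42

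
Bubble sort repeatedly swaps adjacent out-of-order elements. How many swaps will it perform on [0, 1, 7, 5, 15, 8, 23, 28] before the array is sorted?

2 adjacent swaps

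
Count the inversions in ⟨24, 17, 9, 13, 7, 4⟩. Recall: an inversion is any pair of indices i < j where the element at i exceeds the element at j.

14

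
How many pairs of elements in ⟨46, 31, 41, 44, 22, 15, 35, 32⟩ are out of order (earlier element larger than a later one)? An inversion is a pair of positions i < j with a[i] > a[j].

19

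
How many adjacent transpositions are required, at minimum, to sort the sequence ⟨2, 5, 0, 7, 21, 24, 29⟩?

2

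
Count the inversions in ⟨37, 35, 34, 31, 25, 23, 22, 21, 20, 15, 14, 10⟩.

Inversions: 66

Count, for each position, how many later elements it exceeds:
37: 11
35: 10
34: 9
31: 8
25: 7
23: 6
22: 5
21: 4
20: 3
15: 2
14: 1
10: 0
Sum: 11 + 10 + 9 + 8 + 7 + 6 + 5 + 4 + 3 + 2 + 1 + 0 = 66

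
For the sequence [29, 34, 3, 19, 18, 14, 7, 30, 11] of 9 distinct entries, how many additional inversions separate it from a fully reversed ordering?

Maximum inversions for 9 distinct elements is C(9, 2) = 9·8/2 = 36.
Current inversions — for each element, count later smaller elements:
29: 6
34: 7
3: 0
19: 4
18: 3
14: 2
7: 0
30: 1
11: 0
Current total: 6 + 7 + 0 + 4 + 3 + 2 + 0 + 1 + 0 = 23
Shortfall: 36 − 23 = 13

13 inversions short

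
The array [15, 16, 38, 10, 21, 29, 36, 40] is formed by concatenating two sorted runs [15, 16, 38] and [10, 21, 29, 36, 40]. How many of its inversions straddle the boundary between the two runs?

6

Take each right-half value and tally the left-half values above it:
r = 10: 15, 16, 38 → 3
r = 21: 38 → 1
r = 29: 38 → 1
r = 36: 38 → 1
r = 40: none → 0
Cross-inversions: 3 + 1 + 1 + 1 + 0 = 6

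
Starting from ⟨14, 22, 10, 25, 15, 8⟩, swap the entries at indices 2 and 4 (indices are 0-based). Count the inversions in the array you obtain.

10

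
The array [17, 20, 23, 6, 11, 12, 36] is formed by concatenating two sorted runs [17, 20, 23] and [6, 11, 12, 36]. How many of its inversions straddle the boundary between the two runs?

9

Count, for every r in R, how many entries of L exceed r:
r = 6: 17, 20, 23 → 3
r = 11: 17, 20, 23 → 3
r = 12: 17, 20, 23 → 3
r = 36: none → 0
Cross-inversions: 3 + 3 + 3 + 0 = 9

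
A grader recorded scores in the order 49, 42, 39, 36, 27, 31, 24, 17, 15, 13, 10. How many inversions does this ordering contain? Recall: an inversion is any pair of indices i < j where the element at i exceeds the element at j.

Element-by-element contributions:
49: 10
42: 9
39: 8
36: 7
27: 5
31: 5
24: 4
17: 3
15: 2
13: 1
10: 0
Sum: 10 + 9 + 8 + 7 + 5 + 5 + 4 + 3 + 2 + 1 + 0 = 54

Out-of-order pairs: 54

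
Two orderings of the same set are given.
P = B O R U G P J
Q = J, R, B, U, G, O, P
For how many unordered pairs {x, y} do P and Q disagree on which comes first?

10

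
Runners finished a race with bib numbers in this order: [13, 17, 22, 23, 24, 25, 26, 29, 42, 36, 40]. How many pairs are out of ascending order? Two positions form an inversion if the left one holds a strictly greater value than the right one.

Element-by-element contributions:
13: 0
17: 0
22: 0
23: 0
24: 0
25: 0
26: 0
29: 0
42: 2
36: 0
40: 0
Sum: 0 + 0 + 0 + 0 + 0 + 0 + 0 + 0 + 2 + 0 + 0 = 2

There are 2 out-of-order pairs.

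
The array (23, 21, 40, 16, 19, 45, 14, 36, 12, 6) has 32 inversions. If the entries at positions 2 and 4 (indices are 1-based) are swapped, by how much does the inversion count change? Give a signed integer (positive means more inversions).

Positions 2 and 4 hold 21 and 16; after swapping, the array is [23, 16, 40, 21, 19, 45, 14, 36, 12, 6].
For each element, count later entries that are smaller:
23: 6
16: 3
40: 6
21: 4
19: 3
45: 4
14: 2
36: 2
12: 1
6: 0
Sum: 6 + 3 + 6 + 4 + 3 + 4 + 2 + 2 + 1 + 0 = 31
Change: 31 − 32 = -1

-1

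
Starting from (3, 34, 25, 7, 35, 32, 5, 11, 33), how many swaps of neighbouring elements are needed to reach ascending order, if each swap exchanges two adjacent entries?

16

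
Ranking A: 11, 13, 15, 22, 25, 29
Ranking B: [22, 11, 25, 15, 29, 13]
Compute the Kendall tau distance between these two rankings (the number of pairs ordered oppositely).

7 discordant pairs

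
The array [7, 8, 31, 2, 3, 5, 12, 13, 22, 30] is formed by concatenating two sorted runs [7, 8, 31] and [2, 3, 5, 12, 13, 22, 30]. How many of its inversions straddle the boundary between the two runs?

13 cross-inversions

Take each right-half value and tally the left-half values above it:
r = 2: 7, 8, 31 → 3
r = 3: 7, 8, 31 → 3
r = 5: 7, 8, 31 → 3
r = 12: 31 → 1
r = 13: 31 → 1
r = 22: 31 → 1
r = 30: 31 → 1
Cross-inversions: 3 + 3 + 3 + 1 + 1 + 1 + 1 = 13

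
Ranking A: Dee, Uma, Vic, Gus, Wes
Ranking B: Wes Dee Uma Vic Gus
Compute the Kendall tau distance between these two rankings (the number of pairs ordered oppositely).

4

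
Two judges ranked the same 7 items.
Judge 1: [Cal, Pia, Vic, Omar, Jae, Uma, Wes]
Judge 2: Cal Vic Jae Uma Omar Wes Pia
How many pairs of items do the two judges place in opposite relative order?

Assign each item its position (1..7) in the first ordering, then rewrite the second ordering as that position sequence:
positions: Cal→1, Pia→2, Vic→3, Omar→4, Jae→5, Uma→6, Wes→7
second ordering as positions: [1, 3, 5, 6, 4, 7, 2]
Discordant pairs = inversions in this position sequence.
1: 0
3: 2 → 1
5: 4, 2 → 2
6: 4, 2 → 2
4: 2 → 1
7: 2 → 1
2: 0
Total: 0 + 1 + 2 + 2 + 1 + 1 + 0 = 7

7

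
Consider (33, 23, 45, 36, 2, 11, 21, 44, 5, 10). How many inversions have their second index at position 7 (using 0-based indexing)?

1

The element at index 7 is 44.
Elements before it: 33, 23, 45, 36, 2, 11, 21
Those larger than 44: 45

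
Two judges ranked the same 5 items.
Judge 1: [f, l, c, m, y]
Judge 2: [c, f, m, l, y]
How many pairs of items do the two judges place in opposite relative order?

Assign each item its position (1..5) in the first ordering, then rewrite the second ordering as that position sequence:
positions: f→1, l→2, c→3, m→4, y→5
second ordering as positions: [3, 1, 4, 2, 5]
Discordant pairs = inversions in this position sequence.
3: 1, 2 → 2
1: 0
4: 2 → 1
2: 0
5: 0
Total: 2 + 0 + 1 + 0 + 0 = 3

3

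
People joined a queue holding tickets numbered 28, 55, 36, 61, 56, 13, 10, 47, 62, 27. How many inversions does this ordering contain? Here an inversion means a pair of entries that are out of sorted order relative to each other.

For each element, count later entries that are smaller:
28 → 13, 10, 27 → 3
55 → 36, 13, 10, 47, 27 → 5
36 → 13, 10, 27 → 3
61 → 56, 13, 10, 47, 27 → 5
56 → 13, 10, 47, 27 → 4
13 → 10 → 1
10 → none → 0
47 → 27 → 1
62 → 27 → 1
27 → none → 0
Sum: 3 + 5 + 3 + 5 + 4 + 1 + 0 + 1 + 1 + 0 = 23

23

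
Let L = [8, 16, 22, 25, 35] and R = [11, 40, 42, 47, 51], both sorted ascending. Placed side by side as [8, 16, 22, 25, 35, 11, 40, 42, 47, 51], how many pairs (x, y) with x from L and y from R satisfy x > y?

4 split inversions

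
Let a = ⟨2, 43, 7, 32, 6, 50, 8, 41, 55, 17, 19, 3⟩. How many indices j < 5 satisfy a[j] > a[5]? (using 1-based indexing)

The element at index 5 is 6.
Elements before it: 2, 43, 7, 32
Those larger than 6: 43, 7, 32

3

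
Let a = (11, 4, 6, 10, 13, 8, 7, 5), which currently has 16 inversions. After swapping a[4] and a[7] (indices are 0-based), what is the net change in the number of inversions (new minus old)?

-5

Positions 4 and 7 hold 13 and 5; after swapping, the array is [11, 4, 6, 10, 5, 8, 7, 13].
For each element, count later entries that are smaller:
11 → 4, 6, 10, 5, 8, 7 → 6
4 → none → 0
6 → 5 → 1
10 → 5, 8, 7 → 3
5 → none → 0
8 → 7 → 1
7 → none → 0
13 → none → 0
Sum: 6 + 0 + 1 + 3 + 0 + 1 + 0 + 0 = 11
Change: 11 − 16 = -5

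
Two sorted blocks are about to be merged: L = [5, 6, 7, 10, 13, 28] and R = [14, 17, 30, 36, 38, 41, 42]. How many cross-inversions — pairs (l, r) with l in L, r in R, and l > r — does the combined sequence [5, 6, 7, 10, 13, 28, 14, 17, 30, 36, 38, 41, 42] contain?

Split inversions: 2

For each element r of the right run, count left-run elements greater than r:
r = 14: 28 → 1
r = 17: 28 → 1
r = 30: none → 0
r = 36: none → 0
r = 38: none → 0
r = 41: none → 0
r = 42: none → 0
Cross-inversions: 1 + 1 + 0 + 0 + 0 + 0 + 0 = 2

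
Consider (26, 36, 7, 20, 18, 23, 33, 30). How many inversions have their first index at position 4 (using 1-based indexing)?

The element at index 4 is 20.
Elements after it: 18, 23, 33, 30
Those smaller than 20: 18

1 such element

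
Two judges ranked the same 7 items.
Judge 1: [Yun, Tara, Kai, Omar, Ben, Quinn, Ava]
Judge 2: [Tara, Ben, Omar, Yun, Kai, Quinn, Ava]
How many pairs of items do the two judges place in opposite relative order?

Assign each item its position (1..7) in the first ordering, then rewrite the second ordering as that position sequence:
positions: Yun→1, Tara→2, Kai→3, Omar→4, Ben→5, Quinn→6, Ava→7
second ordering as positions: [2, 5, 4, 1, 3, 6, 7]
Discordant pairs = inversions in this position sequence.
2: 1 → 1
5: 4, 1, 3 → 3
4: 1, 3 → 2
1: 0
3: 0
6: 0
7: 0
Total: 1 + 3 + 2 + 0 + 0 + 0 + 0 = 6

Discordant pairs: 6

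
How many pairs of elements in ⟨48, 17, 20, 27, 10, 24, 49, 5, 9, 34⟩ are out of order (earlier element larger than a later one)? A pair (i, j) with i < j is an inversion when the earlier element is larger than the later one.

25

Element-by-element contributions:
48 → 17, 20, 27, 10, 24, 5, 9, 34 → 8
17 → 10, 5, 9 → 3
20 → 10, 5, 9 → 3
27 → 10, 24, 5, 9 → 4
10 → 5, 9 → 2
24 → 5, 9 → 2
49 → 5, 9, 34 → 3
5 → none → 0
9 → none → 0
34 → none → 0
Sum: 8 + 3 + 3 + 4 + 2 + 2 + 3 + 0 + 0 + 0 = 25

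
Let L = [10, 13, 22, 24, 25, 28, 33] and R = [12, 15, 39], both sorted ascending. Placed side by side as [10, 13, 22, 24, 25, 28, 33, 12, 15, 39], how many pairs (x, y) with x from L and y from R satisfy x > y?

There are 11 cross-inversions.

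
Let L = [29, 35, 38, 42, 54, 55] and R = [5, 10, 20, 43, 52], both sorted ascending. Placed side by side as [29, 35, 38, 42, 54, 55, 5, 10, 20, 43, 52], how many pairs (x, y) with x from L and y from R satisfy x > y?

22

For each element r of the right run, count left-run elements greater than r:
r = 5: 29, 35, 38, 42, 54, 55 → 6
r = 10: 29, 35, 38, 42, 54, 55 → 6
r = 20: 29, 35, 38, 42, 54, 55 → 6
r = 43: 54, 55 → 2
r = 52: 54, 55 → 2
Cross-inversions: 6 + 6 + 6 + 2 + 2 = 22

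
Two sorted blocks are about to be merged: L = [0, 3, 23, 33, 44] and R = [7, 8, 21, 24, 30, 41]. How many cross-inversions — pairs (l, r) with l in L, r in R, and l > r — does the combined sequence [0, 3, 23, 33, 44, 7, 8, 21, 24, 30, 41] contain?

14

Count, for every r in R, how many entries of L exceed r:
r = 7: 23, 33, 44 → 3
r = 8: 23, 33, 44 → 3
r = 21: 23, 33, 44 → 3
r = 24: 33, 44 → 2
r = 30: 33, 44 → 2
r = 41: 44 → 1
Cross-inversions: 3 + 3 + 3 + 2 + 2 + 1 = 14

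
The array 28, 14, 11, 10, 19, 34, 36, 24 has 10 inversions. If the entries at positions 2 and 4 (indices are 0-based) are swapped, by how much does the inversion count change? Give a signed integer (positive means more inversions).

+1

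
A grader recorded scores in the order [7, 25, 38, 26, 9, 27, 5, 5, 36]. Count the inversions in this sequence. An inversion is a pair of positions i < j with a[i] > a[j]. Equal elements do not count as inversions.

18 inversions

Sweep left to right; for each value list the smaller values that follow it:
7 → 5, 5 → 2
25 → 9, 5, 5 → 3
38 → 26, 9, 27, 5, 5, 36 → 6
26 → 9, 5, 5 → 3
9 → 5, 5 → 2
27 → 5, 5 → 2
5 → none → 0
5 → none → 0
36 → none → 0
Sum: 2 + 3 + 6 + 3 + 2 + 2 + 0 + 0 + 0 = 18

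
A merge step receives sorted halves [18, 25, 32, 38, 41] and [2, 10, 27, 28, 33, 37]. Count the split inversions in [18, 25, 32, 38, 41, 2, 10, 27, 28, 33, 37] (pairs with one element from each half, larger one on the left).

Take each right-half value and tally the left-half values above it:
r = 2: 18, 25, 32, 38, 41 → 5
r = 10: 18, 25, 32, 38, 41 → 5
r = 27: 32, 38, 41 → 3
r = 28: 32, 38, 41 → 3
r = 33: 38, 41 → 2
r = 37: 38, 41 → 2
Cross-inversions: 5 + 5 + 3 + 3 + 2 + 2 = 20

Cross-inversions: 20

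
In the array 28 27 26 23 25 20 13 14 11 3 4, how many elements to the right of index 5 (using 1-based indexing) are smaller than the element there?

6

The element at index 5 is 25.
Elements after it: 20, 13, 14, 11, 3, 4
Those smaller than 25: 20, 13, 14, 11, 3, 4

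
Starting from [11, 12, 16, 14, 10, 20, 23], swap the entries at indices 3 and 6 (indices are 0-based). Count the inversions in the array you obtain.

Positions 3 and 6 hold 14 and 23; after swapping, the array is [11, 12, 16, 23, 10, 20, 14].
Count, for each position, how many later elements it exceeds:
11 → 10 → 1
12 → 10 → 1
16 → 10, 14 → 2
23 → 10, 20, 14 → 3
10 → none → 0
20 → 14 → 1
14 → none → 0
Sum: 1 + 1 + 2 + 3 + 0 + 1 + 0 = 8

8 inversions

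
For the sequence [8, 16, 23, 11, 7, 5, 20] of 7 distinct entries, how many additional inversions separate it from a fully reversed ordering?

Maximum inversions for 7 distinct elements is C(7, 2) = 7·6/2 = 21.
Current inversions — for each element, count later smaller elements:
8: 2
16: 3
23: 4
11: 2
7: 1
5: 0
20: 0
Current total: 2 + 3 + 4 + 2 + 1 + 0 + 0 = 12
Shortfall: 21 − 12 = 9

9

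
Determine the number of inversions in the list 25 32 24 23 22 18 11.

For each element, count later entries that are smaller:
25 → 24, 23, 22, 18, 11 → 5
32 → 24, 23, 22, 18, 11 → 5
24 → 23, 22, 18, 11 → 4
23 → 22, 18, 11 → 3
22 → 18, 11 → 2
18 → 11 → 1
11 → none → 0
Sum: 5 + 5 + 4 + 3 + 2 + 1 + 0 = 20

There are 20 inversions.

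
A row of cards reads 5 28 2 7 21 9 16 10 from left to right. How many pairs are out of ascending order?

Element-by-element contributions:
5: 1
28: 6
2: 0
7: 0
21: 3
9: 0
16: 1
10: 0
Sum: 1 + 6 + 0 + 0 + 3 + 0 + 1 + 0 = 11

There are 11 out-of-order pairs.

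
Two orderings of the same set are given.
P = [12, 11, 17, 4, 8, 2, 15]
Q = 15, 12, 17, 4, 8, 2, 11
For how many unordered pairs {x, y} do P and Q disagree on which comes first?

10 disagreeing pairs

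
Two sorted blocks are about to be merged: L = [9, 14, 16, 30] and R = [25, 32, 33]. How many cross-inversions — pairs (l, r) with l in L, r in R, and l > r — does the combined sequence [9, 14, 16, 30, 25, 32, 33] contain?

1

Take each right-half value and tally the left-half values above it:
r = 25: 30 → 1
r = 32: none → 0
r = 33: none → 0
Cross-inversions: 1 + 0 + 0 = 1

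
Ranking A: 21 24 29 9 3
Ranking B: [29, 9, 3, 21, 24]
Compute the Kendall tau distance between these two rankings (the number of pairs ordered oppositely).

6 discordant pairs

Assign each item its position (1..5) in the first ordering, then rewrite the second ordering as that position sequence:
positions: 21→1, 24→2, 29→3, 9→4, 3→5
second ordering as positions: [3, 4, 5, 1, 2]
Discordant pairs = inversions in this position sequence.
3: 1, 2 → 2
4: 1, 2 → 2
5: 1, 2 → 2
1: 0
2: 0
Total: 2 + 2 + 2 + 0 + 0 = 6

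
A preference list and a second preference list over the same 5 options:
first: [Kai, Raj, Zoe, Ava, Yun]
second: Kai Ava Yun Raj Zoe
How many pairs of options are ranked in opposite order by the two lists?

4 pairs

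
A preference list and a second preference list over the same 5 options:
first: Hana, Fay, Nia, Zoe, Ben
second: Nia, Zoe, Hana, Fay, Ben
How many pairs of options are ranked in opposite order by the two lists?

Pairs: 4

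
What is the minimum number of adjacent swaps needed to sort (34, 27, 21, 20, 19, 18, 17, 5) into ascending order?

There are 28 adjacent swaps.

Minimum adjacent swaps = number of inversions (each swap of adjacent out-of-order elements removes one inversion and no swap can remove more).
Count inversions — for each element, later elements that are smaller:
34: 27, 21, 20, 19, 18, 17, 5 → 7
27: 21, 20, 19, 18, 17, 5 → 6
21: 20, 19, 18, 17, 5 → 5
20: 19, 18, 17, 5 → 4
19: 18, 17, 5 → 3
18: 17, 5 → 2
17: 5 → 1
5: none → 0
Total inversions: 7 + 6 + 5 + 4 + 3 + 2 + 1 + 0 = 28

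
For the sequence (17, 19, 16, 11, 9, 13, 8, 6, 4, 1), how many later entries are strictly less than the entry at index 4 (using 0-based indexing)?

4

The element at index 4 is 9.
Elements after it: 13, 8, 6, 4, 1
Those smaller than 9: 8, 6, 4, 1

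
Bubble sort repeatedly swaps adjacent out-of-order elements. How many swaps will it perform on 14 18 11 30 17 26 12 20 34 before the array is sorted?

The minimum number of adjacent swaps to sort an array equals its inversion count, since every such swap removes exactly one inversion.
Count inversions — for each element, later elements that are smaller:
14: 11, 12 → 2
18: 11, 17, 12 → 3
11: none → 0
30: 17, 26, 12, 20 → 4
17: 12 → 1
26: 12, 20 → 2
12: none → 0
20: none → 0
34: none → 0
Total inversions: 2 + 3 + 0 + 4 + 1 + 2 + 0 + 0 + 0 = 12

12 adjacent swaps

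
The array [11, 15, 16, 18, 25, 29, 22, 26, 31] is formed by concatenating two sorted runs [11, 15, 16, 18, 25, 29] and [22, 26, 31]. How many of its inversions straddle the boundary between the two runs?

3 split inversions

Count, for every r in R, how many entries of L exceed r:
r = 22: 25, 29 → 2
r = 26: 29 → 1
r = 31: none → 0
Cross-inversions: 2 + 1 + 0 = 3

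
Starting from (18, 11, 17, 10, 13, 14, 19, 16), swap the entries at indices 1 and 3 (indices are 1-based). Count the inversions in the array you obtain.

11 inversions

Positions 1 and 3 hold 18 and 17; after swapping, the array is [17, 11, 18, 10, 13, 14, 19, 16].
Sweep left to right; for each value list the smaller values that follow it:
17 → 11, 10, 13, 14, 16 → 5
11 → 10 → 1
18 → 10, 13, 14, 16 → 4
10 → none → 0
13 → none → 0
14 → none → 0
19 → 16 → 1
16 → none → 0
Sum: 5 + 1 + 4 + 0 + 0 + 0 + 1 + 0 = 11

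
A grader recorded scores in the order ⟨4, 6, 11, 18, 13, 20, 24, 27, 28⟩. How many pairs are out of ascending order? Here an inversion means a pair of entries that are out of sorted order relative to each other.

For each element, count later entries that are smaller:
4 → none → 0
6 → none → 0
11 → none → 0
18 → 13 → 1
13 → none → 0
20 → none → 0
24 → none → 0
27 → none → 0
28 → none → 0
Sum: 0 + 0 + 0 + 1 + 0 + 0 + 0 + 0 + 0 = 1

1 out-of-order pair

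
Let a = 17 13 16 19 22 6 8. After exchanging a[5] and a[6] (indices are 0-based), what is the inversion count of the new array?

There are 13 inversions.

Positions 5 and 6 hold 6 and 8; after swapping, the array is [17, 13, 16, 19, 22, 8, 6].
For each element, count later entries that are smaller:
17: 4
13: 2
16: 2
19: 2
22: 2
8: 1
6: 0
Sum: 4 + 2 + 2 + 2 + 2 + 1 + 0 = 13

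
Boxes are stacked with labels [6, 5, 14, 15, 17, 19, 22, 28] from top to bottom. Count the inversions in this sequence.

For each element, count later entries that are smaller:
6: 1
5: 0
14: 0
15: 0
17: 0
19: 0
22: 0
28: 0
Sum: 1 + 0 + 0 + 0 + 0 + 0 + 0 + 0 = 1

Inversions: 1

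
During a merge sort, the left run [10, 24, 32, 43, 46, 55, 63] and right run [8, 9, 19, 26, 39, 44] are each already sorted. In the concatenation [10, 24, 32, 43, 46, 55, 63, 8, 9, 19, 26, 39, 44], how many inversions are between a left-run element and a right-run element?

32 cross-inversions

For each element r of the right run, count left-run elements greater than r:
r = 8: 10, 24, 32, 43, 46, 55, 63 → 7
r = 9: 10, 24, 32, 43, 46, 55, 63 → 7
r = 19: 24, 32, 43, 46, 55, 63 → 6
r = 26: 32, 43, 46, 55, 63 → 5
r = 39: 43, 46, 55, 63 → 4
r = 44: 46, 55, 63 → 3
Cross-inversions: 7 + 7 + 6 + 5 + 4 + 3 = 32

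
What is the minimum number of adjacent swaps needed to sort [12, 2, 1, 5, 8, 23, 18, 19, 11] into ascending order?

Each adjacent swap fixes exactly one inversion, so the minimum swap count equals the number of inversions.
Count inversions — for each element, later elements that are smaller:
12: 2, 1, 5, 8, 11 → 5
2: 1 → 1
1: none → 0
5: none → 0
8: none → 0
23: 18, 19, 11 → 3
18: 11 → 1
19: 11 → 1
11: none → 0
Total inversions: 5 + 1 + 0 + 0 + 0 + 3 + 1 + 1 + 0 = 11

11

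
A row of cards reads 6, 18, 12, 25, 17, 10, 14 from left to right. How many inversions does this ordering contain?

10 inversions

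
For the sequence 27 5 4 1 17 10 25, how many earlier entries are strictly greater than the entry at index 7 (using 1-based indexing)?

1

The element at index 7 is 25.
Elements before it: 27, 5, 4, 1, 17, 10
Those larger than 25: 27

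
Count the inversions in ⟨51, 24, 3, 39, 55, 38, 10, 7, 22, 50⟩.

25

Sweep left to right; for each value list the smaller values that follow it:
51: 8
24: 4
3: 0
39: 4
55: 5
38: 3
10: 1
7: 0
22: 0
50: 0
Sum: 8 + 4 + 0 + 4 + 5 + 3 + 1 + 0 + 0 + 0 = 25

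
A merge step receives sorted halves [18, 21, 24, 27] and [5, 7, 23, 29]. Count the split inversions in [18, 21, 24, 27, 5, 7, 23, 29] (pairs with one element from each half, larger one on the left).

Take each right-half value and tally the left-half values above it:
r = 5: 18, 21, 24, 27 → 4
r = 7: 18, 21, 24, 27 → 4
r = 23: 24, 27 → 2
r = 29: none → 0
Cross-inversions: 4 + 4 + 2 + 0 = 10

There are 10 split inversions.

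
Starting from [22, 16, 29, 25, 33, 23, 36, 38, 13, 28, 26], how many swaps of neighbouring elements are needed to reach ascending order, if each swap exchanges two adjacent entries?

22 adjacent swaps

Minimum adjacent swaps = number of inversions (each swap of adjacent out-of-order elements removes one inversion and no swap can remove more).
Count inversions — for each element, later elements that are smaller:
22: 16, 13 → 2
16: 13 → 1
29: 25, 23, 13, 28, 26 → 5
25: 23, 13 → 2
33: 23, 13, 28, 26 → 4
23: 13 → 1
36: 13, 28, 26 → 3
38: 13, 28, 26 → 3
13: none → 0
28: 26 → 1
26: none → 0
Total inversions: 2 + 1 + 5 + 2 + 4 + 1 + 3 + 3 + 0 + 1 + 0 = 22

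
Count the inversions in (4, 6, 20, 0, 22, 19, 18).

For each element, count later entries that are smaller:
4 → 0 → 1
6 → 0 → 1
20 → 0, 19, 18 → 3
0 → none → 0
22 → 19, 18 → 2
19 → 18 → 1
18 → none → 0
Sum: 1 + 1 + 3 + 0 + 2 + 1 + 0 = 8

There are 8 inversions.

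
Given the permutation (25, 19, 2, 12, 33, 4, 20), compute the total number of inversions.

11 inversions

Out-of-order index pairs (0-indexed):
(0,1): 25 > 19
(0,2): 25 > 2
(0,3): 25 > 12
(0,5): 25 > 4
(0,6): 25 > 20
(1,2): 19 > 2
(1,3): 19 > 12
(1,5): 19 > 4
(3,5): 12 > 4
(4,5): 33 > 4
(4,6): 33 > 20
That's 11 pairs.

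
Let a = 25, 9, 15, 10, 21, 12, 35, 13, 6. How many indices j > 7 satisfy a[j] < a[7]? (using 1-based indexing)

2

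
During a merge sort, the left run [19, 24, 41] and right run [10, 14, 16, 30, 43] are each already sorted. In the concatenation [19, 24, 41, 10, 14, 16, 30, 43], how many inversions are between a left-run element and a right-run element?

For each element r of the right run, count left-run elements greater than r:
r = 10: 19, 24, 41 → 3
r = 14: 19, 24, 41 → 3
r = 16: 19, 24, 41 → 3
r = 30: 41 → 1
r = 43: none → 0
Cross-inversions: 3 + 3 + 3 + 1 + 0 = 10

Cross-inversions: 10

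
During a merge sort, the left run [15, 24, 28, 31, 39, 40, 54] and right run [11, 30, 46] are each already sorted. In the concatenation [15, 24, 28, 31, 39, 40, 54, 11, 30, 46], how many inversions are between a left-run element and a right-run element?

Take each right-half value and tally the left-half values above it:
r = 11: 15, 24, 28, 31, 39, 40, 54 → 7
r = 30: 31, 39, 40, 54 → 4
r = 46: 54 → 1
Cross-inversions: 7 + 4 + 1 = 12

12 cross-inversions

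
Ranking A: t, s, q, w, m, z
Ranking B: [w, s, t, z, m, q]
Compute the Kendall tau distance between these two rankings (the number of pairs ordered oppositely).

Assign each item its position (1..6) in the first ordering, then rewrite the second ordering as that position sequence:
positions: t→1, s→2, q→3, w→4, m→5, z→6
second ordering as positions: [4, 2, 1, 6, 5, 3]
Discordant pairs = inversions in this position sequence.
4: 2, 1, 3 → 3
2: 1 → 1
1: 0
6: 5, 3 → 2
5: 3 → 1
3: 0
Total: 3 + 1 + 0 + 2 + 1 + 0 = 7

7 discordant pairs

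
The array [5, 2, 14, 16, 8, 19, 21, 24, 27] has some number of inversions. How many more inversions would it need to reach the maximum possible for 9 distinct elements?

33

Maximum inversions for 9 distinct elements is C(9, 2) = 9·8/2 = 36.
Current inversions — for each element, count later smaller elements:
5: 1
2: 0
14: 1
16: 1
8: 0
19: 0
21: 0
24: 0
27: 0
Current total: 1 + 0 + 1 + 1 + 0 + 0 + 0 + 0 + 0 = 3
Shortfall: 36 − 3 = 33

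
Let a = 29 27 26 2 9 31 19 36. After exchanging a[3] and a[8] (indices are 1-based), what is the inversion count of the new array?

Positions 3 and 8 hold 26 and 36; after swapping, the array is [29, 27, 36, 2, 9, 31, 19, 26].
For each element, count later entries that are smaller:
29: 5
27: 4
36: 5
2: 0
9: 0
31: 2
19: 0
26: 0
Sum: 5 + 4 + 5 + 0 + 0 + 2 + 0 + 0 = 16

16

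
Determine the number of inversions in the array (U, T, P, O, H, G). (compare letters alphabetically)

Sweep left to right; for each value list the smaller values that follow it:
U: 5
T: 4
P: 3
O: 2
H: 1
G: 0
Sum: 5 + 4 + 3 + 2 + 1 + 0 = 15

15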